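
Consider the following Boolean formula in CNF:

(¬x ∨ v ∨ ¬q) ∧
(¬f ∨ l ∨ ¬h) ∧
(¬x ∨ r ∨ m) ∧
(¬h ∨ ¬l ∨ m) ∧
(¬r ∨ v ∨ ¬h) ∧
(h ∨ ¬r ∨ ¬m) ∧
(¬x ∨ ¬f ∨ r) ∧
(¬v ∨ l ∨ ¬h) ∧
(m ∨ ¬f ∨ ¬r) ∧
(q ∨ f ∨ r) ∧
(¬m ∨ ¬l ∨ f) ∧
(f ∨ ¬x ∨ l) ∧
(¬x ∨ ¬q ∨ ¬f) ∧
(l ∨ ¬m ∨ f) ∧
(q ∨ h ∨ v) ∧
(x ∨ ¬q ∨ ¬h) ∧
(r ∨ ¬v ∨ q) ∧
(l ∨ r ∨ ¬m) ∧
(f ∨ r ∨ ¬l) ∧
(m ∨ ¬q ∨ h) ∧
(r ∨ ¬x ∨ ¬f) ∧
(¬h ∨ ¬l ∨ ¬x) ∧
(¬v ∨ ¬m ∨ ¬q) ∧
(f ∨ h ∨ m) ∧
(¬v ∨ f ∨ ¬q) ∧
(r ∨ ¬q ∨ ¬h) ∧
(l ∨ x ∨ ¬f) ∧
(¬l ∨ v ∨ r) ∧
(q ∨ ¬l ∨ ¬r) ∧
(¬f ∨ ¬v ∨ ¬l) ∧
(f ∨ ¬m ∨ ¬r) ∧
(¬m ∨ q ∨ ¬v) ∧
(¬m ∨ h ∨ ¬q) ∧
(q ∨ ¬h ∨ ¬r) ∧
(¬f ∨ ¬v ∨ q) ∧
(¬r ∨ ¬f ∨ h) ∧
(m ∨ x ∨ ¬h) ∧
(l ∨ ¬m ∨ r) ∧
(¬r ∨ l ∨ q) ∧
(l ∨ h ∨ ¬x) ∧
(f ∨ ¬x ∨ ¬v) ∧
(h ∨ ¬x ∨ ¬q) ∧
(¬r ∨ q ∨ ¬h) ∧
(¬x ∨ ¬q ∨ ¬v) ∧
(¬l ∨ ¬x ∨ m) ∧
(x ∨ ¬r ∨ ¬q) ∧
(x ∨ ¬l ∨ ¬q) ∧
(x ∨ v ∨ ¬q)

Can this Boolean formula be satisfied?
No

No, the formula is not satisfiable.

No assignment of truth values to the variables can make all 48 clauses true simultaneously.

The formula is UNSAT (unsatisfiable).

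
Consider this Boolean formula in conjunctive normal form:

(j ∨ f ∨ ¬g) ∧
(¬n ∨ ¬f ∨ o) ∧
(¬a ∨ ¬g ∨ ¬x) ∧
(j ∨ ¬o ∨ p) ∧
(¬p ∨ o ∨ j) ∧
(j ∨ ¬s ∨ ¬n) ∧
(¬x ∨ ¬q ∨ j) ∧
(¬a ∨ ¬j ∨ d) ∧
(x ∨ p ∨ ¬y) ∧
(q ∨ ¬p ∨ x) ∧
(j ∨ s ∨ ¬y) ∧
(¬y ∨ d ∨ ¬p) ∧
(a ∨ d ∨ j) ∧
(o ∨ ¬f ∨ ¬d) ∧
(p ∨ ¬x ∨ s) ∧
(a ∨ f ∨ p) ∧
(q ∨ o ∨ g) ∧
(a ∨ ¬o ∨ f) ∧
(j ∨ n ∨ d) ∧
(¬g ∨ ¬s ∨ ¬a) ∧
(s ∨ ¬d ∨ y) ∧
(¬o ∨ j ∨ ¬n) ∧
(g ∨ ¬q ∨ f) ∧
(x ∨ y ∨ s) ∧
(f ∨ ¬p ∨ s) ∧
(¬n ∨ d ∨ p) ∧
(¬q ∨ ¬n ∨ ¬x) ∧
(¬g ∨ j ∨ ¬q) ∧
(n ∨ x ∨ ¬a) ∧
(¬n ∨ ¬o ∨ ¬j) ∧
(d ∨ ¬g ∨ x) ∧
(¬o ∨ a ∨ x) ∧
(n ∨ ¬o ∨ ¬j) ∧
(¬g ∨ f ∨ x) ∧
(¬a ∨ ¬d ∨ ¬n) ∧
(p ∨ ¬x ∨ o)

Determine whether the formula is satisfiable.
Yes

Yes, the formula is satisfiable.

One satisfying assignment is: n=False, g=True, f=True, o=False, p=True, s=False, x=True, a=False, j=True, y=False, d=False, q=False

Verification: With this assignment, all 36 clauses evaluate to true.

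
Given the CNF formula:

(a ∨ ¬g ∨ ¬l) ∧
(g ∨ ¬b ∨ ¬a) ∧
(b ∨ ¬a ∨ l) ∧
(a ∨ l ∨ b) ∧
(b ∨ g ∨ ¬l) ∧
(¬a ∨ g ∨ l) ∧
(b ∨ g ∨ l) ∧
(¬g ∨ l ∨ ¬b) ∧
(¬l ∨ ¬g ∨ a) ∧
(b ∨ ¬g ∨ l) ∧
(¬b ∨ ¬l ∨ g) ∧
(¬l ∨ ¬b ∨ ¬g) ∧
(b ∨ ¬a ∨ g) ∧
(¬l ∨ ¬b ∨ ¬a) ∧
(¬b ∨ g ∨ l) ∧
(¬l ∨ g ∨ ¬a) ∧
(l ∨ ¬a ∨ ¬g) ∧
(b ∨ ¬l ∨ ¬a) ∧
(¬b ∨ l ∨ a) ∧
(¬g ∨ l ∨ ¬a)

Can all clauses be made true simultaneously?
No

No, the formula is not satisfiable.

No assignment of truth values to the variables can make all 20 clauses true simultaneously.

The formula is UNSAT (unsatisfiable).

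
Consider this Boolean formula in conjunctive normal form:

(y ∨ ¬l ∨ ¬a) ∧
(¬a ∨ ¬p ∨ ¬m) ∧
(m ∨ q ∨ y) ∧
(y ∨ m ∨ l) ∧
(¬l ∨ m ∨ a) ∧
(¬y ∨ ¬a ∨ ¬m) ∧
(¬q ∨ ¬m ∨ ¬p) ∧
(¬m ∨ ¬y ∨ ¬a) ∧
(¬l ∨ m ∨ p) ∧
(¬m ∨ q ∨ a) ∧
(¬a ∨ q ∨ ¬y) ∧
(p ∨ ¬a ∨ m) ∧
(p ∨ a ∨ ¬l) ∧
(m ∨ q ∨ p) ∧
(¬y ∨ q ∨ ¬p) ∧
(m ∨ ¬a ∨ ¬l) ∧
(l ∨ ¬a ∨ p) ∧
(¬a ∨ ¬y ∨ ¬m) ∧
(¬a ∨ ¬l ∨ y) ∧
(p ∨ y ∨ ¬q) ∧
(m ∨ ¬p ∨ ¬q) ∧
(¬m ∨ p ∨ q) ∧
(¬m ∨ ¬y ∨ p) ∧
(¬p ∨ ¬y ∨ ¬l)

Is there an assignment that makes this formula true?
Yes

Yes, the formula is satisfiable.

One satisfying assignment is: a=False, m=False, p=False, q=True, y=True, l=False

Verification: With this assignment, all 24 clauses evaluate to true.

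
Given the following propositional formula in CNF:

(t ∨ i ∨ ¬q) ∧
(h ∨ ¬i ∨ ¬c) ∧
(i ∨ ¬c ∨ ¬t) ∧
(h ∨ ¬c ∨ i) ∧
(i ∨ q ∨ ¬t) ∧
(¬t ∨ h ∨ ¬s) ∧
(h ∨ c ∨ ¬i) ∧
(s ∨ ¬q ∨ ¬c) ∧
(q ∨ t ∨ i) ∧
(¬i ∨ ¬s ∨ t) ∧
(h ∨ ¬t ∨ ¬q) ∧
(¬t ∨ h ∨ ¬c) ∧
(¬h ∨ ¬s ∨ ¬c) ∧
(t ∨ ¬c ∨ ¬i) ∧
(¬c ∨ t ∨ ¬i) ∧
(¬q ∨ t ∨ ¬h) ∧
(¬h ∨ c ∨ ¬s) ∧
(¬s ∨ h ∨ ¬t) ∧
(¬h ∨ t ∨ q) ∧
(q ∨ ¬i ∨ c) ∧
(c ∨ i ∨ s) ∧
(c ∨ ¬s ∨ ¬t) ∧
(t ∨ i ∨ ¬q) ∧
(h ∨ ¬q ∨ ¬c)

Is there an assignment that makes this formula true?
Yes

Yes, the formula is satisfiable.

One satisfying assignment is: q=True, i=True, s=False, h=True, c=False, t=True

Verification: With this assignment, all 24 clauses evaluate to true.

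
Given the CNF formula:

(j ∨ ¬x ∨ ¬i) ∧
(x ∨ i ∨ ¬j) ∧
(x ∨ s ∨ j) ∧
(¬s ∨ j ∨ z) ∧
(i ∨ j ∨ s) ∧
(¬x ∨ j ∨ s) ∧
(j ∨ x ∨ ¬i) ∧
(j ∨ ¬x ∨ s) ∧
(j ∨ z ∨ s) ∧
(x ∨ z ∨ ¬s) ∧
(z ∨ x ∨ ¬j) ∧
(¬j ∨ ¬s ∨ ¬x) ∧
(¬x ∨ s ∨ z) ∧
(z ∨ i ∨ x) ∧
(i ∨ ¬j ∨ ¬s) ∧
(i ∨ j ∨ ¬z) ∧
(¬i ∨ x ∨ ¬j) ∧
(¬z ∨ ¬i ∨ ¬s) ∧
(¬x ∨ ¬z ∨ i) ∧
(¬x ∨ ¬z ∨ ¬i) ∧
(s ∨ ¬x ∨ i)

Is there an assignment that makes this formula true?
No

No, the formula is not satisfiable.

No assignment of truth values to the variables can make all 21 clauses true simultaneously.

The formula is UNSAT (unsatisfiable).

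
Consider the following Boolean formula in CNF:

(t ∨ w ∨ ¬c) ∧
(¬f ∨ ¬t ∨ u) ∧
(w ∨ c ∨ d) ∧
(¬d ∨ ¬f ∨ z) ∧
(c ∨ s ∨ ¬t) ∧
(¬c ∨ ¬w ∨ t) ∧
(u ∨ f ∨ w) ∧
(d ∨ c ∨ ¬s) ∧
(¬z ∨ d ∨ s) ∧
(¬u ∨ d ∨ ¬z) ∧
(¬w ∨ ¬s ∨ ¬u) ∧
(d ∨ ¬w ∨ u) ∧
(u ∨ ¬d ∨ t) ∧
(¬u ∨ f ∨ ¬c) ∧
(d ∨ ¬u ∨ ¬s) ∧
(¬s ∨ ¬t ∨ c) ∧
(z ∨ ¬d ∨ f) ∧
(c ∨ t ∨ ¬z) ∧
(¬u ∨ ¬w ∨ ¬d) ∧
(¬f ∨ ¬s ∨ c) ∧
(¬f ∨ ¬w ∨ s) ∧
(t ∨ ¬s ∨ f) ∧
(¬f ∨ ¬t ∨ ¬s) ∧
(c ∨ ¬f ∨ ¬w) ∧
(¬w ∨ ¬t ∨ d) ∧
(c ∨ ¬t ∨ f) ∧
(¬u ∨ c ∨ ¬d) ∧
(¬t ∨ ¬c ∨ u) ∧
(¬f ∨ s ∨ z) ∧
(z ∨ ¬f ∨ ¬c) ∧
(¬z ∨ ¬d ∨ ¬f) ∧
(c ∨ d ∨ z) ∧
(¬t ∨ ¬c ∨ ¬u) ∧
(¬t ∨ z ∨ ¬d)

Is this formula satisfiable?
No

No, the formula is not satisfiable.

No assignment of truth values to the variables can make all 34 clauses true simultaneously.

The formula is UNSAT (unsatisfiable).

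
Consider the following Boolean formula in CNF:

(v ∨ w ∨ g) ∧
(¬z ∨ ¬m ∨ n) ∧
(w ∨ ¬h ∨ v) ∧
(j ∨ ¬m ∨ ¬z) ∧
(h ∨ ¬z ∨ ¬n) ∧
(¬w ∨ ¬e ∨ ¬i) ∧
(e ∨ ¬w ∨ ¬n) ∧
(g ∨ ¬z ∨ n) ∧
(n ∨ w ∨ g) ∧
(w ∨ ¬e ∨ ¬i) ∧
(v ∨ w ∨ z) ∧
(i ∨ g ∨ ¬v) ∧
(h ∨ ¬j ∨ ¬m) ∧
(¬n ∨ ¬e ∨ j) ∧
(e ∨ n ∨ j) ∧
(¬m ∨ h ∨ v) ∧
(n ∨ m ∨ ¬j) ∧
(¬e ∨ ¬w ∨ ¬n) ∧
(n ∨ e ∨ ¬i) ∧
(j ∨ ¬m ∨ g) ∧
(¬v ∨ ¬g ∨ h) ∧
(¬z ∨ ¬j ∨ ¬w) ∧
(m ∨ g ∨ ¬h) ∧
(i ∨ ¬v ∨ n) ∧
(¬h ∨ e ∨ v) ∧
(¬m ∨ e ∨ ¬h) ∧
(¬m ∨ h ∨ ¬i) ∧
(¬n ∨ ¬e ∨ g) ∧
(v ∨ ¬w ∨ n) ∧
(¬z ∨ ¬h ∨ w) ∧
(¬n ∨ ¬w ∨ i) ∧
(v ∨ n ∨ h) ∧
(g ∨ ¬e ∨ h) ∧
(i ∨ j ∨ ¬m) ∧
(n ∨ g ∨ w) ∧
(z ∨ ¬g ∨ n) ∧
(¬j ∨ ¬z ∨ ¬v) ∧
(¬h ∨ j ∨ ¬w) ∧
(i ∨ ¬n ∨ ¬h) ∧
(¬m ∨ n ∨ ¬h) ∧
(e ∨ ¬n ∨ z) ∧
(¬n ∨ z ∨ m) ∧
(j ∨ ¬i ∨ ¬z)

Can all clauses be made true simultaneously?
No

No, the formula is not satisfiable.

No assignment of truth values to the variables can make all 43 clauses true simultaneously.

The formula is UNSAT (unsatisfiable).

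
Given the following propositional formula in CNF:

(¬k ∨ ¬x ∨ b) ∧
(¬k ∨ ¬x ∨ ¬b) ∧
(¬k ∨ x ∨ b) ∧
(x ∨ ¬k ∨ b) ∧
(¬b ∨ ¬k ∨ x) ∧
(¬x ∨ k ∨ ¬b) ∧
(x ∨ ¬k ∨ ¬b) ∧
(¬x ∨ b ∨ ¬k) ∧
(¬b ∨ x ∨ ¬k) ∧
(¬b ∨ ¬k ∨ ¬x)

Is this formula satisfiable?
Yes

Yes, the formula is satisfiable.

One satisfying assignment is: b=False, k=False, x=False

Verification: With this assignment, all 10 clauses evaluate to true.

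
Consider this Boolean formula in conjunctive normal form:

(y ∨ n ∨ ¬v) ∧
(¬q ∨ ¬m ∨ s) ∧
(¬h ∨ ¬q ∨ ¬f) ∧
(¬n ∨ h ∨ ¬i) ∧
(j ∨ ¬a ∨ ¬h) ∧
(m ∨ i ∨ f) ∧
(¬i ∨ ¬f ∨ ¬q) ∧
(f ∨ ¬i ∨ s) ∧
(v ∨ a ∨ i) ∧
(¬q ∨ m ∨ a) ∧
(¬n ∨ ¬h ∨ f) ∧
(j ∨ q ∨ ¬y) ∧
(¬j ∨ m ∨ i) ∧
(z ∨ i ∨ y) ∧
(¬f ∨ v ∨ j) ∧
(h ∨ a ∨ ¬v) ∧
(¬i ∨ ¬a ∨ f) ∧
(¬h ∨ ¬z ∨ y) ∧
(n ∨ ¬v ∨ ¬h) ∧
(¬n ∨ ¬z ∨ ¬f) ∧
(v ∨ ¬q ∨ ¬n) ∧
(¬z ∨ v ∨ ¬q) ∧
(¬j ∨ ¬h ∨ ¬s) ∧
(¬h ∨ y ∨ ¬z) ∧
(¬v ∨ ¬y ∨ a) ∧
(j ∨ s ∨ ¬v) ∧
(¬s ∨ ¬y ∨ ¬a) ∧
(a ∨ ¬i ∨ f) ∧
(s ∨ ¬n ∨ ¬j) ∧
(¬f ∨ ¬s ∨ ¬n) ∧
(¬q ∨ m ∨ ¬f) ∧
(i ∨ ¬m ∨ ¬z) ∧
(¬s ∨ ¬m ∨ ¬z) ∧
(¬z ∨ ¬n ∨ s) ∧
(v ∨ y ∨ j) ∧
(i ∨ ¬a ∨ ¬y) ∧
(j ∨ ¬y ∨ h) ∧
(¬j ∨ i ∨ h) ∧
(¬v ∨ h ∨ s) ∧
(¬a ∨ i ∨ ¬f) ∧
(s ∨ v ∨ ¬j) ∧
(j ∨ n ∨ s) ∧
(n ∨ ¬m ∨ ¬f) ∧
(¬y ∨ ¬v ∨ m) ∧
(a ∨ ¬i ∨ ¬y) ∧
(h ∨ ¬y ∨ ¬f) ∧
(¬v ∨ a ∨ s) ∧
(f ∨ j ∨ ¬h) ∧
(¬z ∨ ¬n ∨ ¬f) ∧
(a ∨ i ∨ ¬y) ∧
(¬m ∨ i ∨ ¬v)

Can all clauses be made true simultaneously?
Yes

Yes, the formula is satisfiable.

One satisfying assignment is: z=True, j=True, q=False, v=False, n=False, a=True, f=True, y=False, i=True, s=True, m=False, h=False

Verification: With this assignment, all 51 clauses evaluate to true.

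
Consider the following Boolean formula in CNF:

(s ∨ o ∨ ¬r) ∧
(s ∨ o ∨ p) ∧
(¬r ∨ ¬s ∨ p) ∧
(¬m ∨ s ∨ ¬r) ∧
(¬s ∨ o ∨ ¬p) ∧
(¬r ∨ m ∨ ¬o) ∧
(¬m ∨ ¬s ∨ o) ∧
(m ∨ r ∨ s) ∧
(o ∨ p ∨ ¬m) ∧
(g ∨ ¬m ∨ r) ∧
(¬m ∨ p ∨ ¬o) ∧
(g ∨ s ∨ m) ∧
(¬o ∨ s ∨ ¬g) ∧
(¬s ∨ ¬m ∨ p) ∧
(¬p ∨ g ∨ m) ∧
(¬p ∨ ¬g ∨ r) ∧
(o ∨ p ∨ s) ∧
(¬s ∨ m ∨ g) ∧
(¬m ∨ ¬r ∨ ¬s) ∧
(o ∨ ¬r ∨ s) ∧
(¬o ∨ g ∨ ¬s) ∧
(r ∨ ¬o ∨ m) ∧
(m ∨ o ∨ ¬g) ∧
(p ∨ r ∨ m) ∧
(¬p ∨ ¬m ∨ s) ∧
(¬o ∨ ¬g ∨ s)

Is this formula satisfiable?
No

No, the formula is not satisfiable.

No assignment of truth values to the variables can make all 26 clauses true simultaneously.

The formula is UNSAT (unsatisfiable).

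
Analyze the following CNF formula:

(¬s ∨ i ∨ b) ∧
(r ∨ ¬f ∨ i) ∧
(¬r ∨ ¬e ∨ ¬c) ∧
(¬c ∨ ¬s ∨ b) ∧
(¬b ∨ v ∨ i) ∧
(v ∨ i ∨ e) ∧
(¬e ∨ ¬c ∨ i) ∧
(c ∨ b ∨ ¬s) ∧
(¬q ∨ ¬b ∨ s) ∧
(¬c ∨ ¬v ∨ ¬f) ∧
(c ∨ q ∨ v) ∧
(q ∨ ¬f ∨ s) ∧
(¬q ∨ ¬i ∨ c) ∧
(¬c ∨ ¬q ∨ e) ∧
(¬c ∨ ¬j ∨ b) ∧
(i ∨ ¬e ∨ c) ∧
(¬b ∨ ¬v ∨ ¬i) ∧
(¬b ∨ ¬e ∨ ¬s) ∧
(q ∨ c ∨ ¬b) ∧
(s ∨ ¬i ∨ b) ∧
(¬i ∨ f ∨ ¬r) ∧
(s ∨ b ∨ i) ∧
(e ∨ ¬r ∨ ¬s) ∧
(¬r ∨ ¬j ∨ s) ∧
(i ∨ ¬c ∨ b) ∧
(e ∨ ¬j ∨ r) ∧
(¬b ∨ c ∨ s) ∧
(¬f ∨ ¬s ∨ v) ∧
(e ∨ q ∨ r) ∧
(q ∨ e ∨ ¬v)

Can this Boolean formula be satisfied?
Yes

Yes, the formula is satisfiable.

One satisfying assignment is: b=True, q=False, r=False, v=False, j=False, i=True, f=False, e=True, s=False, c=True

Verification: With this assignment, all 30 clauses evaluate to true.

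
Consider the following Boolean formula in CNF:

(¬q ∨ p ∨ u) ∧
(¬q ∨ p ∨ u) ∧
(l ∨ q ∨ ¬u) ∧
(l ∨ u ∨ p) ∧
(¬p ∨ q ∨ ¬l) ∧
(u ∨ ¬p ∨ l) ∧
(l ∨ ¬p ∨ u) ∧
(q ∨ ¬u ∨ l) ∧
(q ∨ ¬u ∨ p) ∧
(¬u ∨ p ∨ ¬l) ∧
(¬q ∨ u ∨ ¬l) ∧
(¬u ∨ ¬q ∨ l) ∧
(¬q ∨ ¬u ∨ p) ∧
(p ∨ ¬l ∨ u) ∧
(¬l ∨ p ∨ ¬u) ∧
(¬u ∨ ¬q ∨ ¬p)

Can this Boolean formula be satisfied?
No

No, the formula is not satisfiable.

No assignment of truth values to the variables can make all 16 clauses true simultaneously.

The formula is UNSAT (unsatisfiable).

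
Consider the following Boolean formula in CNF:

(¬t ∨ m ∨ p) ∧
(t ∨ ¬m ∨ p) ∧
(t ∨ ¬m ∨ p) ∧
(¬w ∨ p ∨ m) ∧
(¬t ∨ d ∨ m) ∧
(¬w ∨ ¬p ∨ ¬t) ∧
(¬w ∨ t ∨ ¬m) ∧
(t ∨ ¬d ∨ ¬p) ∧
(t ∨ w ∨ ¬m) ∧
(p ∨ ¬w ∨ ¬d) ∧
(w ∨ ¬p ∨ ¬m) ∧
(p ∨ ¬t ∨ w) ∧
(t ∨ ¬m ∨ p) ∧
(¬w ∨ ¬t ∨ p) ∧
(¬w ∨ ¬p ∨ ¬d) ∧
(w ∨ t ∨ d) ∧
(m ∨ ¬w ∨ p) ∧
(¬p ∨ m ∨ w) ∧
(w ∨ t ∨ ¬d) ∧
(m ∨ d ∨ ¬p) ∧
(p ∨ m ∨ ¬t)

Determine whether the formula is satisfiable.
No

No, the formula is not satisfiable.

No assignment of truth values to the variables can make all 21 clauses true simultaneously.

The formula is UNSAT (unsatisfiable).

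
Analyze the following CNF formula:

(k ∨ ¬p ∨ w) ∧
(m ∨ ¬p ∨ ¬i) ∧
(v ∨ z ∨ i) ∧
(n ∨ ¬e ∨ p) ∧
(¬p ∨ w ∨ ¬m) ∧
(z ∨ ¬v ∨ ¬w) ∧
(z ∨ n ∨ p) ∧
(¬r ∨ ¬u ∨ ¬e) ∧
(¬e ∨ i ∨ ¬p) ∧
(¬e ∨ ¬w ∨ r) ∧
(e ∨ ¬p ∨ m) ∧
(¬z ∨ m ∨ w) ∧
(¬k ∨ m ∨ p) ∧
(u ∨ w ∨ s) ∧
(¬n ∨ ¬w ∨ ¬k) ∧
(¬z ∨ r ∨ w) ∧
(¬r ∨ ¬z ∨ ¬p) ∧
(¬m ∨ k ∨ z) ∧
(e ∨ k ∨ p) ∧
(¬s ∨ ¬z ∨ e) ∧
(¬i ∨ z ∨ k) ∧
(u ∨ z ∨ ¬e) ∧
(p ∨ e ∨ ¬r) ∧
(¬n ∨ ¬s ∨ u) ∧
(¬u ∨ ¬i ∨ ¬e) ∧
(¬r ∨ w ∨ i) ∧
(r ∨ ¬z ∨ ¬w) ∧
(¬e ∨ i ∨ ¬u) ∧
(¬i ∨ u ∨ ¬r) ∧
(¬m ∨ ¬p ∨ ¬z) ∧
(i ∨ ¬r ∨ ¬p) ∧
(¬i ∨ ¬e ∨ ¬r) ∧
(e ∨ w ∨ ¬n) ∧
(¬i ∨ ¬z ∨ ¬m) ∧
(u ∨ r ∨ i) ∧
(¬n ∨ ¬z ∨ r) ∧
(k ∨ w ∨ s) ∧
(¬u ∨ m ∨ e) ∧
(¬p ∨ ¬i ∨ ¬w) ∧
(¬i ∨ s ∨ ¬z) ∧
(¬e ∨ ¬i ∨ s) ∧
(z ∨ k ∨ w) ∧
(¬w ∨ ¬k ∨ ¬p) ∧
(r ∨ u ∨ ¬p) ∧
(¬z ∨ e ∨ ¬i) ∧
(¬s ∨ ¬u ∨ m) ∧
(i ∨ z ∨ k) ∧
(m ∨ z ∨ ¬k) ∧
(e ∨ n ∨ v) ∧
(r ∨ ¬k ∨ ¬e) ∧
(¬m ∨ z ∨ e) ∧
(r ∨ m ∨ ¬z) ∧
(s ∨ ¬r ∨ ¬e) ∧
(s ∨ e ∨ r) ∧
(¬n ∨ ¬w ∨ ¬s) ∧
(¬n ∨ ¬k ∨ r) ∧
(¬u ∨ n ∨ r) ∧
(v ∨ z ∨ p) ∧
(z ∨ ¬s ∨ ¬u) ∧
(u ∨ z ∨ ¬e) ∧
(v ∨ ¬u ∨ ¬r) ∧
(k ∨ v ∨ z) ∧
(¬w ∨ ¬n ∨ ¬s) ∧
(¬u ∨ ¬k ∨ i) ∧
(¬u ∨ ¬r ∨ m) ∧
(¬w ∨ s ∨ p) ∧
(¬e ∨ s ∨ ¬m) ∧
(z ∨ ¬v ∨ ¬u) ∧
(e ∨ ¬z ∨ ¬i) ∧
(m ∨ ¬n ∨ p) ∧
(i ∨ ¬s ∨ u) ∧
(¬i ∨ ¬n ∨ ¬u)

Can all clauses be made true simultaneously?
No

No, the formula is not satisfiable.

No assignment of truth values to the variables can make all 72 clauses true simultaneously.

The formula is UNSAT (unsatisfiable).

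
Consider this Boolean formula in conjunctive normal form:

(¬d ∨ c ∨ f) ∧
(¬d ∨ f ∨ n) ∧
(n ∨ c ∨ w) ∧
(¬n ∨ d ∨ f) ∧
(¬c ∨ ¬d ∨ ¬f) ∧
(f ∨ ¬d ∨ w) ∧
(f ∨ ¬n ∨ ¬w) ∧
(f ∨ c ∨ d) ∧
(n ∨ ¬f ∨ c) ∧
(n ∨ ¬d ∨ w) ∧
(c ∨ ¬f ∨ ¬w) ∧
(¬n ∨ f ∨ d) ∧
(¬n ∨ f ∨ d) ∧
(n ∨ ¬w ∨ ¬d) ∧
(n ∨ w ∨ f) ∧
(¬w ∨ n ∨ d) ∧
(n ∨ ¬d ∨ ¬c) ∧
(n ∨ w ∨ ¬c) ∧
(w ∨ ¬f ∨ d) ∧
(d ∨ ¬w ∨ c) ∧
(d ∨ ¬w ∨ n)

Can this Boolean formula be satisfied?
Yes

Yes, the formula is satisfiable.

One satisfying assignment is: c=False, d=True, f=True, w=False, n=True

Verification: With this assignment, all 21 clauses evaluate to true.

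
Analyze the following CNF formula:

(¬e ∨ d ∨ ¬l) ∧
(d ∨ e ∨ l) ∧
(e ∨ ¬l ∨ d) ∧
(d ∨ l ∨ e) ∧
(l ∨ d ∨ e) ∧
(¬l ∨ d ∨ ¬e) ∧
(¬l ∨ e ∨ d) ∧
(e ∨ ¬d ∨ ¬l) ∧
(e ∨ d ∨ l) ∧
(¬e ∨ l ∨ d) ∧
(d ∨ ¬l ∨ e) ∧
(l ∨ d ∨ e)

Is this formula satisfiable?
Yes

Yes, the formula is satisfiable.

One satisfying assignment is: d=True, l=True, e=True

Verification: With this assignment, all 12 clauses evaluate to true.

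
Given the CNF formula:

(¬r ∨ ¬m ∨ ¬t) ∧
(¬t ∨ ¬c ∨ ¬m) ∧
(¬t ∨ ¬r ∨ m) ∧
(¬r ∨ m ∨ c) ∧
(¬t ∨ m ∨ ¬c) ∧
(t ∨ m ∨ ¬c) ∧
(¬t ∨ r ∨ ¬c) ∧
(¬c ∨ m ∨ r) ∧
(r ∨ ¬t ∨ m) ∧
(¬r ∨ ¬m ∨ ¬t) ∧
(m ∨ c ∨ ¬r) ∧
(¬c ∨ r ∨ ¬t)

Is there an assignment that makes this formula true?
Yes

Yes, the formula is satisfiable.

One satisfying assignment is: c=False, t=False, m=False, r=False

Verification: With this assignment, all 12 clauses evaluate to true.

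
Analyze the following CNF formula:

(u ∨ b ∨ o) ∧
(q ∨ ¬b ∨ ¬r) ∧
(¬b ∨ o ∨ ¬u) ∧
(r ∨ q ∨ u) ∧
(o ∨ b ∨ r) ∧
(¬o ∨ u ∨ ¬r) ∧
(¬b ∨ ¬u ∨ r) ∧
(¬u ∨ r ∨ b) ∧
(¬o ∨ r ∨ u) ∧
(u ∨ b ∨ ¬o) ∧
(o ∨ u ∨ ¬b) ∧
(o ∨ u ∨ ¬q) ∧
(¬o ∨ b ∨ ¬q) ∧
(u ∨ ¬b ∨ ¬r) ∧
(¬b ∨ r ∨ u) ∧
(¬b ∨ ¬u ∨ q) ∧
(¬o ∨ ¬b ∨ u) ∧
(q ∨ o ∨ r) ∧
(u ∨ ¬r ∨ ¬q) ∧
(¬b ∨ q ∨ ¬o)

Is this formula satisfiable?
Yes

Yes, the formula is satisfiable.

One satisfying assignment is: u=True, q=False, b=False, r=True, o=False

Verification: With this assignment, all 20 clauses evaluate to true.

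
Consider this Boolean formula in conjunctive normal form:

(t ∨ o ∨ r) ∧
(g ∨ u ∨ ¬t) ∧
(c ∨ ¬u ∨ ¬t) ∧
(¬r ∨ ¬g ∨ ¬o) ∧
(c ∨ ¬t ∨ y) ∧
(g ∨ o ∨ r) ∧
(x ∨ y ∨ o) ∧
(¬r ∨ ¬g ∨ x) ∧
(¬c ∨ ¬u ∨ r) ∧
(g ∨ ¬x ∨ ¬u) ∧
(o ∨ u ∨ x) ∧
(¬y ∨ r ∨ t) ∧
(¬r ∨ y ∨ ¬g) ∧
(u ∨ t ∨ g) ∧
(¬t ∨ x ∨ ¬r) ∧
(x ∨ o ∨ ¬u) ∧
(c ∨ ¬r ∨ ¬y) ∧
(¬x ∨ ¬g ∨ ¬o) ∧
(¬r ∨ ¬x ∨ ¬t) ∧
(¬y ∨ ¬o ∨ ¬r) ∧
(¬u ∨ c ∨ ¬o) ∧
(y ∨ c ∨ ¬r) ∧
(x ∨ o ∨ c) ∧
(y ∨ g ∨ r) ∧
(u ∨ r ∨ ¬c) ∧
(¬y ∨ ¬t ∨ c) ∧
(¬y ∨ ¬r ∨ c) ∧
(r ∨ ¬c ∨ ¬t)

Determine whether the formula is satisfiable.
Yes

Yes, the formula is satisfiable.

One satisfying assignment is: x=False, y=False, o=True, u=False, r=False, c=False, g=True, t=False

Verification: With this assignment, all 28 clauses evaluate to true.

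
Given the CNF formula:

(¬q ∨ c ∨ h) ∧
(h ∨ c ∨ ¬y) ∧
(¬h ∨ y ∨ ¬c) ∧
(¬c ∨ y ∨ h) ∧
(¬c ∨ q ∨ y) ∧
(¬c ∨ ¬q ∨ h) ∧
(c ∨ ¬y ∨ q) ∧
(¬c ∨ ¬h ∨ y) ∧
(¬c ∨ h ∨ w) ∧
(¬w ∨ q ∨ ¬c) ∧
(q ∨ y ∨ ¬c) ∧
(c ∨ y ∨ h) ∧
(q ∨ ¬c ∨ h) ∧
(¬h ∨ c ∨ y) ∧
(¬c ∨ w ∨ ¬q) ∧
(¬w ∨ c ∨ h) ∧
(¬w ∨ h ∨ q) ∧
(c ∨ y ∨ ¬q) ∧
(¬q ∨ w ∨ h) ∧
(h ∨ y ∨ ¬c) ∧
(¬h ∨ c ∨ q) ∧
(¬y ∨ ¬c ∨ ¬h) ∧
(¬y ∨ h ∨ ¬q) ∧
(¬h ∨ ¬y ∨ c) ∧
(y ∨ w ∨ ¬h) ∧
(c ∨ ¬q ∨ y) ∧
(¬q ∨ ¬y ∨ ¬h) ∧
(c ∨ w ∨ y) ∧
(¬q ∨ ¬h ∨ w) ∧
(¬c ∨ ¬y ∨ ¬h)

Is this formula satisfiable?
No

No, the formula is not satisfiable.

No assignment of truth values to the variables can make all 30 clauses true simultaneously.

The formula is UNSAT (unsatisfiable).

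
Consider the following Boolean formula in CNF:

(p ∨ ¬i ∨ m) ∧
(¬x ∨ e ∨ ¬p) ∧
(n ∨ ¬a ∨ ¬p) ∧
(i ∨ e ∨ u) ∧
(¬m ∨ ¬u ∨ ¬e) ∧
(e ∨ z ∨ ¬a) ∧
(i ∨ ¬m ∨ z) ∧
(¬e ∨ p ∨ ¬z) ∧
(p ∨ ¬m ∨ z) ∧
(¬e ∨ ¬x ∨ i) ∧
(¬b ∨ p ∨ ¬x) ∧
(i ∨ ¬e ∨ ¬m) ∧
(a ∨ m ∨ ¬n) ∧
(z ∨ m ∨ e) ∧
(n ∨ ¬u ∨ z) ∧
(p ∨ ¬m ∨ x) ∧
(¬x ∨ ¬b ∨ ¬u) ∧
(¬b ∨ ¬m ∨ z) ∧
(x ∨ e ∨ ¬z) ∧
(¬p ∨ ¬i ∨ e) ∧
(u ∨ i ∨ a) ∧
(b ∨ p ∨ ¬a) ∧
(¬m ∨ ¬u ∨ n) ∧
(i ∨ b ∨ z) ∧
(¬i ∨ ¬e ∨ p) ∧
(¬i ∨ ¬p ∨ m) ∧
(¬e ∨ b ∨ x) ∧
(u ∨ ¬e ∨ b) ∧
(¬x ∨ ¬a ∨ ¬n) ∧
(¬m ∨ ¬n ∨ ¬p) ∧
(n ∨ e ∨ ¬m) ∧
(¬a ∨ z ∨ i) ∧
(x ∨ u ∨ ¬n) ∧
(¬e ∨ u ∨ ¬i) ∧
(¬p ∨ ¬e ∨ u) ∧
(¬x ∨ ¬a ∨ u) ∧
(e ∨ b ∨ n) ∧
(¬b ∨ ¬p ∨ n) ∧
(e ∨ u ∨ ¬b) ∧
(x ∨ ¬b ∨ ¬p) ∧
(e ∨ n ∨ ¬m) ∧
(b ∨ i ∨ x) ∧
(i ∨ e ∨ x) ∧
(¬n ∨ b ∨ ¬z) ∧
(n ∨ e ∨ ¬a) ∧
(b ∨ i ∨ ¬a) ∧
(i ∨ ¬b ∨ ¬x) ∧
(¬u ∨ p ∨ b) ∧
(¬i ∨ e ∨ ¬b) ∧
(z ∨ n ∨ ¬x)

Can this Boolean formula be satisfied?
No

No, the formula is not satisfiable.

No assignment of truth values to the variables can make all 50 clauses true simultaneously.

The formula is UNSAT (unsatisfiable).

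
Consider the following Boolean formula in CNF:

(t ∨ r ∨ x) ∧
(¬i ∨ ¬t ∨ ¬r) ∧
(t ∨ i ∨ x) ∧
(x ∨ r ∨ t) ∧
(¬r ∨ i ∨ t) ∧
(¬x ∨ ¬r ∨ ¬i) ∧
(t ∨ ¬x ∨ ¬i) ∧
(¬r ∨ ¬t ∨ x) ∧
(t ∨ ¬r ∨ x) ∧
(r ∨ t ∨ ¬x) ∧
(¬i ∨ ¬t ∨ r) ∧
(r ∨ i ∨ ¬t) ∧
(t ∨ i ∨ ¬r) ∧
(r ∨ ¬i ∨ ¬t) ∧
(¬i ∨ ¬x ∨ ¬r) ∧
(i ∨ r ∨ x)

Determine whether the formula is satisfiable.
Yes

Yes, the formula is satisfiable.

One satisfying assignment is: x=True, r=True, t=True, i=False

Verification: With this assignment, all 16 clauses evaluate to true.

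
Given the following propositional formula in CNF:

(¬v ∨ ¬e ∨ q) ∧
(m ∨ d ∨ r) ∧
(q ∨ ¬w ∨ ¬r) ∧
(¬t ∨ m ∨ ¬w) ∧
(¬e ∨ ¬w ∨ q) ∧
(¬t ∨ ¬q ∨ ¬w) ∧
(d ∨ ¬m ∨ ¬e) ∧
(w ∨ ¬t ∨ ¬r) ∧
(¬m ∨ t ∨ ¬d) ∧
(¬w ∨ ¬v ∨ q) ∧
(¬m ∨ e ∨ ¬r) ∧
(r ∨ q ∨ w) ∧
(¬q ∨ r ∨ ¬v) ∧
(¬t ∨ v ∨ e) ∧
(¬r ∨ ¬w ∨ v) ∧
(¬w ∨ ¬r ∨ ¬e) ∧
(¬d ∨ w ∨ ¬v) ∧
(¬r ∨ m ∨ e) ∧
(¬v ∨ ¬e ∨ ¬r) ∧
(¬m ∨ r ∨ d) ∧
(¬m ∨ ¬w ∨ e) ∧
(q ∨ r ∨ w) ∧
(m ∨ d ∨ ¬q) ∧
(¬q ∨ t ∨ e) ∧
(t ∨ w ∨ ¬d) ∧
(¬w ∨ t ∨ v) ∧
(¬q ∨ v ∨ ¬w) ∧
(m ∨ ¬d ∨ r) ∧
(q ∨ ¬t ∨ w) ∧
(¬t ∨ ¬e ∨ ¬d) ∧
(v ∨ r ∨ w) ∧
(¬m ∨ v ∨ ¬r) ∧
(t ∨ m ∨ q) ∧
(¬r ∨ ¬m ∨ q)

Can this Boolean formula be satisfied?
No

No, the formula is not satisfiable.

No assignment of truth values to the variables can make all 34 clauses true simultaneously.

The formula is UNSAT (unsatisfiable).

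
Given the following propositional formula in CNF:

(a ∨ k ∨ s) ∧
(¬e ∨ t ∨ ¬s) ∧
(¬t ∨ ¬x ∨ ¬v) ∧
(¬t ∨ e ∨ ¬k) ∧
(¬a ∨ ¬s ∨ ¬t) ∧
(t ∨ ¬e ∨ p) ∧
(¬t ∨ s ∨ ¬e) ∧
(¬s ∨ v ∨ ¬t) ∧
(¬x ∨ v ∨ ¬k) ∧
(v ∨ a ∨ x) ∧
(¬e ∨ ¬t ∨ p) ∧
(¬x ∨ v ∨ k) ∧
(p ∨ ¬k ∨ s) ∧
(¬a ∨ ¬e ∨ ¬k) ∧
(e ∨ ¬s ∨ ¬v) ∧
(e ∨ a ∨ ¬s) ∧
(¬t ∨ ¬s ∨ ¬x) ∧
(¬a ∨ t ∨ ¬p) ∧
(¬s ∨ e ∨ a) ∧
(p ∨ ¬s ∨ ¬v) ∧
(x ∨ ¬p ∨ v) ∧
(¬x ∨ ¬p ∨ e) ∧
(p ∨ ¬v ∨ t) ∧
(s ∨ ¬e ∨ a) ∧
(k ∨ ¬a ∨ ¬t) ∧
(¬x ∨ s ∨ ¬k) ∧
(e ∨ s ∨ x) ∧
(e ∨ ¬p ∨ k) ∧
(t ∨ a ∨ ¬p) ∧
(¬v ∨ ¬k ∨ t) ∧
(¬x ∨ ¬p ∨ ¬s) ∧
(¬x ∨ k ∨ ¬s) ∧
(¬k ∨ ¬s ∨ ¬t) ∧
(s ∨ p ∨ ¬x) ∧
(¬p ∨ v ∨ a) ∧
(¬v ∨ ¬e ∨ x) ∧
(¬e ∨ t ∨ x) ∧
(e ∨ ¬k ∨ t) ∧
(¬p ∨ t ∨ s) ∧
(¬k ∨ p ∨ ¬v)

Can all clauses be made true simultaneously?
Yes

Yes, the formula is satisfiable.

One satisfying assignment is: s=True, a=True, x=False, p=False, v=False, e=False, t=False, k=False

Verification: With this assignment, all 40 clauses evaluate to true.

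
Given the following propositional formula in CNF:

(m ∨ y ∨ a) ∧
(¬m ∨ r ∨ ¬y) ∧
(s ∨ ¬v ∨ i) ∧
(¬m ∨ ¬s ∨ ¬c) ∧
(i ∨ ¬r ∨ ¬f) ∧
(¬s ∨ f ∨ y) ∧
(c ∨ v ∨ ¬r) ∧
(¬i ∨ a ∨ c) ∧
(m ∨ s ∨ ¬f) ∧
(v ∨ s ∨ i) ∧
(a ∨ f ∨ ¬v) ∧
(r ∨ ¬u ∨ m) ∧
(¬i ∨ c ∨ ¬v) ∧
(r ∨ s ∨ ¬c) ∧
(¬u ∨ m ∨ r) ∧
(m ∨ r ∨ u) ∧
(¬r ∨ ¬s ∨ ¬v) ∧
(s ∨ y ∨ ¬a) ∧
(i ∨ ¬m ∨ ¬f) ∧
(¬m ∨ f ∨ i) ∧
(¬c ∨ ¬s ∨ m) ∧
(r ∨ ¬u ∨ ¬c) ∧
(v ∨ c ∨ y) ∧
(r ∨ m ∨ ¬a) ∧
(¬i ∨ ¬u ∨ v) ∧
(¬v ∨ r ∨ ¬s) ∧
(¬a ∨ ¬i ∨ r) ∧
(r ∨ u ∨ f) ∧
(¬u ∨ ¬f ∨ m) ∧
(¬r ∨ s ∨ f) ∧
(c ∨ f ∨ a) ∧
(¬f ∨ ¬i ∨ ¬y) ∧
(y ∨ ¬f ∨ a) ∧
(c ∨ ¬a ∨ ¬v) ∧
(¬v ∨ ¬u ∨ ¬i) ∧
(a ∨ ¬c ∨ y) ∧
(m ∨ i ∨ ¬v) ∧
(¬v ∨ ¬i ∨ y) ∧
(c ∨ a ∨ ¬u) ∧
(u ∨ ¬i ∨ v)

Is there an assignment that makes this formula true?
No

No, the formula is not satisfiable.

No assignment of truth values to the variables can make all 40 clauses true simultaneously.

The formula is UNSAT (unsatisfiable).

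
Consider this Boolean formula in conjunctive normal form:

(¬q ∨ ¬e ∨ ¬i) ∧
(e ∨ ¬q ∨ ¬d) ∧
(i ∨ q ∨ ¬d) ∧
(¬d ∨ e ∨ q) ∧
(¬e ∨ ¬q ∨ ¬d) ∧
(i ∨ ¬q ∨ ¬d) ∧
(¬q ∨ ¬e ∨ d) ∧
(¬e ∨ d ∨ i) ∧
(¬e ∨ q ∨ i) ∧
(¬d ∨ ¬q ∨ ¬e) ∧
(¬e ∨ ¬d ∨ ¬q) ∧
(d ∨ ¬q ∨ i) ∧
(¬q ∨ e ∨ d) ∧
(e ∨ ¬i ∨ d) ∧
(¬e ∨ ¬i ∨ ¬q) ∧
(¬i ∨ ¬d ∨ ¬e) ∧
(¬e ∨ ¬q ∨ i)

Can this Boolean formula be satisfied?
Yes

Yes, the formula is satisfiable.

One satisfying assignment is: e=False, d=False, i=False, q=False

Verification: With this assignment, all 17 clauses evaluate to true.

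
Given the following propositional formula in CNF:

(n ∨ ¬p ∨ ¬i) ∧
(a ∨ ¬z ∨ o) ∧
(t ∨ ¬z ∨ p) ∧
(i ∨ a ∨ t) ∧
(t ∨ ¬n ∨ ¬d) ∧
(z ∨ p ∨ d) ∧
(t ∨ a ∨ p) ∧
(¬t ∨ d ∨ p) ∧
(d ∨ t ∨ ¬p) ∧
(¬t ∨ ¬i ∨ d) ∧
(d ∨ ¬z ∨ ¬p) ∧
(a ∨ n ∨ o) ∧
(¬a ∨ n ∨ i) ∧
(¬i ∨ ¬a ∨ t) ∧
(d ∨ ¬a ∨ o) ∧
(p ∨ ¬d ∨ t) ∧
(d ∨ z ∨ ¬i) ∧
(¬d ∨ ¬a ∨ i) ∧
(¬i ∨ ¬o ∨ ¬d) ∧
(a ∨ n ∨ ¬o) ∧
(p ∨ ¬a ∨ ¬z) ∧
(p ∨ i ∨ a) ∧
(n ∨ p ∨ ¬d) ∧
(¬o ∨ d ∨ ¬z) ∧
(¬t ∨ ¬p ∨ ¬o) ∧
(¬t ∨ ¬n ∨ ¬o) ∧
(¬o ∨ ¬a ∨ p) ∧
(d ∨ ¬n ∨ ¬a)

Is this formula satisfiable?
Yes

Yes, the formula is satisfiable.

One satisfying assignment is: o=False, d=False, t=True, a=False, z=False, i=False, n=True, p=True

Verification: With this assignment, all 28 clauses evaluate to true.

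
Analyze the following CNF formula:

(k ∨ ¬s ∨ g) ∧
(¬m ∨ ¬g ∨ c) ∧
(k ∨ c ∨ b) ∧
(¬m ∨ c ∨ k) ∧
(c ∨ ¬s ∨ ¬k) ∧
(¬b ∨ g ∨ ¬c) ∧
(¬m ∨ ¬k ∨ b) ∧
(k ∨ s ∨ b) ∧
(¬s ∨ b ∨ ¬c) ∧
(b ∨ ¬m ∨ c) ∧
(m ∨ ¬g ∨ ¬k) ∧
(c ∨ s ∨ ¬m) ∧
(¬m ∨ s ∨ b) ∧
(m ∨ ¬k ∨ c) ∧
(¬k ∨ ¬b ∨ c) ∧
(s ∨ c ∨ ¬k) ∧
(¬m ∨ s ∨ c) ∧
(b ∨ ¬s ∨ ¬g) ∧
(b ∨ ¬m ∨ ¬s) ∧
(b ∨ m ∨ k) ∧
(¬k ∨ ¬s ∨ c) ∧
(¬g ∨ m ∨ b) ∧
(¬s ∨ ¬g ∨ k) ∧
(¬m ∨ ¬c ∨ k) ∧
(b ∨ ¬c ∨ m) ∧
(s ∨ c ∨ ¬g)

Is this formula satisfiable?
Yes

Yes, the formula is satisfiable.

One satisfying assignment is: g=False, s=False, k=False, b=True, c=False, m=False

Verification: With this assignment, all 26 clauses evaluate to true.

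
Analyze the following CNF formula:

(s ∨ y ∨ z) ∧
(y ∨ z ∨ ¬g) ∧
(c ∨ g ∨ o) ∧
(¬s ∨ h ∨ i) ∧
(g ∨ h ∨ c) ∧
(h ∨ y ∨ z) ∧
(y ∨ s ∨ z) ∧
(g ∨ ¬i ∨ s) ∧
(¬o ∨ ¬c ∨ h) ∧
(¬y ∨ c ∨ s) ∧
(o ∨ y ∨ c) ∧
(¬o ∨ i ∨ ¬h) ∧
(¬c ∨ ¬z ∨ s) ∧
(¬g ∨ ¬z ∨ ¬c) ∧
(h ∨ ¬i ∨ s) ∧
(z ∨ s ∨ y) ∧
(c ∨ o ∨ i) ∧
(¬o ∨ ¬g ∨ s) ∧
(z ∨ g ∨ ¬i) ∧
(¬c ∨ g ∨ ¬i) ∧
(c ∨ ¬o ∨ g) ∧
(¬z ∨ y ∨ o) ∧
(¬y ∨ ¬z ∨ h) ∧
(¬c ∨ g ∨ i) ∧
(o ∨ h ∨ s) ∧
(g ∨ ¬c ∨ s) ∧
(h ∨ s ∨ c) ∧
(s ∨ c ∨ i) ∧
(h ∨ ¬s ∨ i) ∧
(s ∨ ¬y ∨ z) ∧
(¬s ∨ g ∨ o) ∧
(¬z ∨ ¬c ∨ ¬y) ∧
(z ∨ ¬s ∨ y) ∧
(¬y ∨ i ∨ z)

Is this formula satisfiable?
Yes

Yes, the formula is satisfiable.

One satisfying assignment is: g=True, y=True, s=True, z=False, i=True, o=False, c=False, h=False

Verification: With this assignment, all 34 clauses evaluate to true.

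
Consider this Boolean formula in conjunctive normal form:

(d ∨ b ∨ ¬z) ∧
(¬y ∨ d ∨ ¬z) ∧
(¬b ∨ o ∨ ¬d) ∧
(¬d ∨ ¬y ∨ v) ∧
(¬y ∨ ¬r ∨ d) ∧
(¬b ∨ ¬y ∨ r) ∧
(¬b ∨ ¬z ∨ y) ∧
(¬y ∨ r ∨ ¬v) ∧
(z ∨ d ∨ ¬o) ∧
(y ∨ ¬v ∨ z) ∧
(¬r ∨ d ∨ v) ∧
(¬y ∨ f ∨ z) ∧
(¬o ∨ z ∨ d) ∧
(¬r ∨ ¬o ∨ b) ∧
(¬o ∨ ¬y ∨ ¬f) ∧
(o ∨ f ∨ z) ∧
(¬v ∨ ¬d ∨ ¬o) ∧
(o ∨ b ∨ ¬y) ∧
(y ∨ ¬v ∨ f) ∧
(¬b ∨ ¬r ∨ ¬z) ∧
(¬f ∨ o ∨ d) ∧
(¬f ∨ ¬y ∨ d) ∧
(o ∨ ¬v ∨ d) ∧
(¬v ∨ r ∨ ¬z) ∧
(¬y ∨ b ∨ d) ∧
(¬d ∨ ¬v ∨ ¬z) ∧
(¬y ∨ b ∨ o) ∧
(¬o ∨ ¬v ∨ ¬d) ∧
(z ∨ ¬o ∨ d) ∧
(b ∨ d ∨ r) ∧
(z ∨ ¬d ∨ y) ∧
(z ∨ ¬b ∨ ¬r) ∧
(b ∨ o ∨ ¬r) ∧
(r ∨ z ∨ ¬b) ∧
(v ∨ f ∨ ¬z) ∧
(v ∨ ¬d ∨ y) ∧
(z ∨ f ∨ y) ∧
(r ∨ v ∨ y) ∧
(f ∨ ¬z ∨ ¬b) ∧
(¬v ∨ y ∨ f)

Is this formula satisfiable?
No

No, the formula is not satisfiable.

No assignment of truth values to the variables can make all 40 clauses true simultaneously.

The formula is UNSAT (unsatisfiable).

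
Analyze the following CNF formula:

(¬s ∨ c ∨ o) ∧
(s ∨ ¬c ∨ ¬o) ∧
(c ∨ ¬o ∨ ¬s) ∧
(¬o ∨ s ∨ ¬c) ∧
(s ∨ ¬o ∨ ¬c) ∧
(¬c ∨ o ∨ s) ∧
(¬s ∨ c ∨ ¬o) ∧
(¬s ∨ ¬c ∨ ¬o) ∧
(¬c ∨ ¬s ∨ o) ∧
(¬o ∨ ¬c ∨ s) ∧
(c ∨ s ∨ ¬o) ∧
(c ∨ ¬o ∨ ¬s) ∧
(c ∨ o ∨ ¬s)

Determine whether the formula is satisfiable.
Yes

Yes, the formula is satisfiable.

One satisfying assignment is: c=False, o=False, s=False

Verification: With this assignment, all 13 clauses evaluate to true.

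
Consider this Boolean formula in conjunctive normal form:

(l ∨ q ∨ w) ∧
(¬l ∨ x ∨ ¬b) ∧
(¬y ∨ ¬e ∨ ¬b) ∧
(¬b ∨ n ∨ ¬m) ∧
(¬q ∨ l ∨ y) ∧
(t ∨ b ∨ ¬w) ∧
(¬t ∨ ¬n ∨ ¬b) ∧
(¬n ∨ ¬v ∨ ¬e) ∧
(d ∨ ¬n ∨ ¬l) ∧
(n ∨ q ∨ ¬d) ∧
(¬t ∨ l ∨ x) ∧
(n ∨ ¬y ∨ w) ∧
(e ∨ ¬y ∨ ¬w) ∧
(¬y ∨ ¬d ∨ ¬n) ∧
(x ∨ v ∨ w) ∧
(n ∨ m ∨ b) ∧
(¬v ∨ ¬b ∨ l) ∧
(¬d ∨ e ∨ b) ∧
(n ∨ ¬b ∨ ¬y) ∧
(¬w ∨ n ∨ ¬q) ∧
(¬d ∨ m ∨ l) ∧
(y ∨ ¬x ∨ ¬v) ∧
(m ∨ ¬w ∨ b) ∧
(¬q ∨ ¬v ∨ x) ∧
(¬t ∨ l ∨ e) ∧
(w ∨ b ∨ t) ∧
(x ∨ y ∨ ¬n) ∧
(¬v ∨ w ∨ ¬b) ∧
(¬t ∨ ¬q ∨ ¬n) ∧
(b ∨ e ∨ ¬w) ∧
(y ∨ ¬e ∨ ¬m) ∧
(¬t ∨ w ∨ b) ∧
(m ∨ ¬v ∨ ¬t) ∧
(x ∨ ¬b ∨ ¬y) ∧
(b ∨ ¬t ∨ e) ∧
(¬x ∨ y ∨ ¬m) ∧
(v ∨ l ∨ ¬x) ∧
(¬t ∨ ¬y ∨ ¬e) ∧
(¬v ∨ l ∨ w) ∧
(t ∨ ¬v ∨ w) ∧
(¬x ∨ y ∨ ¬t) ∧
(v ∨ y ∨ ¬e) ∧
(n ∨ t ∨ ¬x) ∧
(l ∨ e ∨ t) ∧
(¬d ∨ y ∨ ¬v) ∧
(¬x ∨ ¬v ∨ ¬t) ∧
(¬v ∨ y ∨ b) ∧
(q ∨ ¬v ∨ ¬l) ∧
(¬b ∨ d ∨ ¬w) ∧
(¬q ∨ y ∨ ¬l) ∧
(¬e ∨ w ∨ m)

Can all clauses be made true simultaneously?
Yes

Yes, the formula is satisfiable.

One satisfying assignment is: x=True, y=False, t=False, d=True, l=True, v=False, m=False, b=True, q=False, w=True, n=True, e=False

Verification: With this assignment, all 51 clauses evaluate to true.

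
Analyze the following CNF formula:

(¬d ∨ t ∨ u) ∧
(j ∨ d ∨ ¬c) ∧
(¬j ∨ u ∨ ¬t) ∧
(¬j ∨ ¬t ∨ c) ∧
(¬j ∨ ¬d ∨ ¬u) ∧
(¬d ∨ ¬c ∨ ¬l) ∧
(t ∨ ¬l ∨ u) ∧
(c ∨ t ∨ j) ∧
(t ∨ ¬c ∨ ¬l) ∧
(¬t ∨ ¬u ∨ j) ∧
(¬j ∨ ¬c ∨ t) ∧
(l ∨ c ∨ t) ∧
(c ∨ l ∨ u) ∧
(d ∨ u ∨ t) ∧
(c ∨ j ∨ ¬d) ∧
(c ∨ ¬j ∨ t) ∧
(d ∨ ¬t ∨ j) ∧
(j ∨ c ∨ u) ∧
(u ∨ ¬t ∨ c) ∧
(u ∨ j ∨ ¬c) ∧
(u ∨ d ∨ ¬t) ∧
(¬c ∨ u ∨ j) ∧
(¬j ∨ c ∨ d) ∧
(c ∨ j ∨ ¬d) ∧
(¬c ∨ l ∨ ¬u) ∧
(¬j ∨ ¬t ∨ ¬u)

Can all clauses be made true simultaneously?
No

No, the formula is not satisfiable.

No assignment of truth values to the variables can make all 26 clauses true simultaneously.

The formula is UNSAT (unsatisfiable).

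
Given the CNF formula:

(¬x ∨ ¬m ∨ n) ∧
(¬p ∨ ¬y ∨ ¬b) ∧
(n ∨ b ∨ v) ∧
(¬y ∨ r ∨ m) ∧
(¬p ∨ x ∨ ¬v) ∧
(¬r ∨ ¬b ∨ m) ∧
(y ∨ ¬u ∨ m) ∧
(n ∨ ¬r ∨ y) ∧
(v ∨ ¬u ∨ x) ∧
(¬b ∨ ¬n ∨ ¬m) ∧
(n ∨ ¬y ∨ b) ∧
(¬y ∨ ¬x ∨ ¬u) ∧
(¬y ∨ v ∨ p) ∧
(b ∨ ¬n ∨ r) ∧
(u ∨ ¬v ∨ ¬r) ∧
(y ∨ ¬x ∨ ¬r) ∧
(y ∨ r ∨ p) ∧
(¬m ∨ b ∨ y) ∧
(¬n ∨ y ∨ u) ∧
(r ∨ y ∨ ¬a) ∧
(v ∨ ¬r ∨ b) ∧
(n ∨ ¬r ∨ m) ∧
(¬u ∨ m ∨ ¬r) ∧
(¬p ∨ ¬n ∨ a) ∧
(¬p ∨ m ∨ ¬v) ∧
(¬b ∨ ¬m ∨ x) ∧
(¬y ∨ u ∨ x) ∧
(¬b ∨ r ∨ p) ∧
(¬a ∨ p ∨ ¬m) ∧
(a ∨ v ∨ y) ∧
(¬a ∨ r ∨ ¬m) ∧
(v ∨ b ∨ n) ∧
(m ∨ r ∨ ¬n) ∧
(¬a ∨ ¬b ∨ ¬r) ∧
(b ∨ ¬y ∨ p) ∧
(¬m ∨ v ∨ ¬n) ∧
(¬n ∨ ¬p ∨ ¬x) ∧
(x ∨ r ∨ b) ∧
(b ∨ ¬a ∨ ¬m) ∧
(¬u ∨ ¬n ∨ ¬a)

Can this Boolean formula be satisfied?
No

No, the formula is not satisfiable.

No assignment of truth values to the variables can make all 40 clauses true simultaneously.

The formula is UNSAT (unsatisfiable).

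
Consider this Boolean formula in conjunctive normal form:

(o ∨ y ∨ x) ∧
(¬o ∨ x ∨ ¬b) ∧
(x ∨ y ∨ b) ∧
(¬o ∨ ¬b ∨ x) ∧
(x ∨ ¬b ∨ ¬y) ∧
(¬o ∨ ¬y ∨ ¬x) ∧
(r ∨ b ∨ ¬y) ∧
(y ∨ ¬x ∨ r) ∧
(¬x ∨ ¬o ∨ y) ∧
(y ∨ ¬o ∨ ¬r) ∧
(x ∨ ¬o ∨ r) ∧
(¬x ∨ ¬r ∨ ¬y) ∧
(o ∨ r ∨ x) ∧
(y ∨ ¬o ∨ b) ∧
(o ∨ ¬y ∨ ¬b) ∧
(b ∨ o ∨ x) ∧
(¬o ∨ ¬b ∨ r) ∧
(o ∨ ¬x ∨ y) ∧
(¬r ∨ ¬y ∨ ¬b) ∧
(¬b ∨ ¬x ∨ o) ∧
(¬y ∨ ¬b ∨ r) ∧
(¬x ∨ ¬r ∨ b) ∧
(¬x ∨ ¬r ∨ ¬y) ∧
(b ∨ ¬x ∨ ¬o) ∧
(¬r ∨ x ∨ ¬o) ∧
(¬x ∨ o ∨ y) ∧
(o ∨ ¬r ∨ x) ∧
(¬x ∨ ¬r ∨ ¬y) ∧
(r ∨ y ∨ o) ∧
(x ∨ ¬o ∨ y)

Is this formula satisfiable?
No

No, the formula is not satisfiable.

No assignment of truth values to the variables can make all 30 clauses true simultaneously.

The formula is UNSAT (unsatisfiable).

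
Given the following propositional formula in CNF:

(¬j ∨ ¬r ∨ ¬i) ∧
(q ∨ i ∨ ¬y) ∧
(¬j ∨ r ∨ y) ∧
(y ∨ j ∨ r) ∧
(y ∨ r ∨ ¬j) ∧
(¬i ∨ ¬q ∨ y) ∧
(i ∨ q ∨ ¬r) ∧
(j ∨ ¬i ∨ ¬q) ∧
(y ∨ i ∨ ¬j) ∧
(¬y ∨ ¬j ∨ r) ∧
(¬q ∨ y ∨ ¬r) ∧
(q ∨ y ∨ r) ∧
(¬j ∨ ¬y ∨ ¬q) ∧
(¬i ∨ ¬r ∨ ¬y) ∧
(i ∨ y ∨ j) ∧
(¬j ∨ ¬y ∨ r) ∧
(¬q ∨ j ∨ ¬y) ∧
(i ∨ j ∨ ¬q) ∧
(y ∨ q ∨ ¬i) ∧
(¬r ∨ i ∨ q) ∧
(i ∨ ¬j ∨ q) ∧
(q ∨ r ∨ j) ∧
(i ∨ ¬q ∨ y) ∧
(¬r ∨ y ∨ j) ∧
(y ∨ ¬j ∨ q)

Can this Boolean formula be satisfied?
No

No, the formula is not satisfiable.

No assignment of truth values to the variables can make all 25 clauses true simultaneously.

The formula is UNSAT (unsatisfiable).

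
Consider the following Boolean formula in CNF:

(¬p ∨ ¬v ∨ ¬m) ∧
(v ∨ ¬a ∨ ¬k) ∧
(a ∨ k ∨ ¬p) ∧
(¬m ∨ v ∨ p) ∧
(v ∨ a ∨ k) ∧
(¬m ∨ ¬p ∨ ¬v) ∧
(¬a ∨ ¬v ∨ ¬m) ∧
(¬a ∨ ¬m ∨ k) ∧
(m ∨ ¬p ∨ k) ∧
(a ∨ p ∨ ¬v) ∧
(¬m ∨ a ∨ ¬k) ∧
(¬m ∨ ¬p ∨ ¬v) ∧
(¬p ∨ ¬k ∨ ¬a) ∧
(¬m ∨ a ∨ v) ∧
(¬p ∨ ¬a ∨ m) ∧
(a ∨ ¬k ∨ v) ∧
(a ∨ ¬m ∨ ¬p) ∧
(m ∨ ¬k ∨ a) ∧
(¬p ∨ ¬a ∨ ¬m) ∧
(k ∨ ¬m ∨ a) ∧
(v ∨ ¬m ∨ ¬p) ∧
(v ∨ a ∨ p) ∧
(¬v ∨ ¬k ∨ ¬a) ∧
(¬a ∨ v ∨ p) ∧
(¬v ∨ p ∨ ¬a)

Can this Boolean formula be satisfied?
No

No, the formula is not satisfiable.

No assignment of truth values to the variables can make all 25 clauses true simultaneously.

The formula is UNSAT (unsatisfiable).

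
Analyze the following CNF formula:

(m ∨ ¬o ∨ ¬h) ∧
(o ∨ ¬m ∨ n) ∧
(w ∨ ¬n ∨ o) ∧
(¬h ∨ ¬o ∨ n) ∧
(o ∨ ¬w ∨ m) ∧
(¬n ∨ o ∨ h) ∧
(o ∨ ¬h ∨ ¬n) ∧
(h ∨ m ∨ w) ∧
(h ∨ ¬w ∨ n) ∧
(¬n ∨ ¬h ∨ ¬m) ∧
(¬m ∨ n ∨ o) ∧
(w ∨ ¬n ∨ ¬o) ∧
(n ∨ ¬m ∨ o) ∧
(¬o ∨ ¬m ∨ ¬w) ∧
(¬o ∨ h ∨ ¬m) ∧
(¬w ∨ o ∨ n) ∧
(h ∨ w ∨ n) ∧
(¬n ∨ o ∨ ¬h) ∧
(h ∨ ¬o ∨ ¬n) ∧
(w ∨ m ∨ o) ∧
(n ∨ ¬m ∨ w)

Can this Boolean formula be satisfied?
No

No, the formula is not satisfiable.

No assignment of truth values to the variables can make all 21 clauses true simultaneously.

The formula is UNSAT (unsatisfiable).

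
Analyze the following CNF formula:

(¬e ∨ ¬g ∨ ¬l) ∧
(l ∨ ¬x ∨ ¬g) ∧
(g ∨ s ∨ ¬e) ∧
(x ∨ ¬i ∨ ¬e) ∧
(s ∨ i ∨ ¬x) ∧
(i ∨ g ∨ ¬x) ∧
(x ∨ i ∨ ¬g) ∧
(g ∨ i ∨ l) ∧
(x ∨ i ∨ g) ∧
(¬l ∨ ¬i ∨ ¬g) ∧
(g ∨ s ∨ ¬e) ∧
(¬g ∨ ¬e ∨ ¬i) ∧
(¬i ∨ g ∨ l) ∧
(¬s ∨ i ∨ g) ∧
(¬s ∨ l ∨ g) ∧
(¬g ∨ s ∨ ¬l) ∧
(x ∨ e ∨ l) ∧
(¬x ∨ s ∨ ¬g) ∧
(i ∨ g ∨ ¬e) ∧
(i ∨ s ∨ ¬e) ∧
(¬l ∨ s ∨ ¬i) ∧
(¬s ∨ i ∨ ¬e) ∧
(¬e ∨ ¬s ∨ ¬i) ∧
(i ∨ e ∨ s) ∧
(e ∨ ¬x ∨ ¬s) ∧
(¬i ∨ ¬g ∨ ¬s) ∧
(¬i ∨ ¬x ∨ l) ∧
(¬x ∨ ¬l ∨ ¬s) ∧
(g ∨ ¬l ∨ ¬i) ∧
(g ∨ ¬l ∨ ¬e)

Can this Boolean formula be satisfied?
No

No, the formula is not satisfiable.

No assignment of truth values to the variables can make all 30 clauses true simultaneously.

The formula is UNSAT (unsatisfiable).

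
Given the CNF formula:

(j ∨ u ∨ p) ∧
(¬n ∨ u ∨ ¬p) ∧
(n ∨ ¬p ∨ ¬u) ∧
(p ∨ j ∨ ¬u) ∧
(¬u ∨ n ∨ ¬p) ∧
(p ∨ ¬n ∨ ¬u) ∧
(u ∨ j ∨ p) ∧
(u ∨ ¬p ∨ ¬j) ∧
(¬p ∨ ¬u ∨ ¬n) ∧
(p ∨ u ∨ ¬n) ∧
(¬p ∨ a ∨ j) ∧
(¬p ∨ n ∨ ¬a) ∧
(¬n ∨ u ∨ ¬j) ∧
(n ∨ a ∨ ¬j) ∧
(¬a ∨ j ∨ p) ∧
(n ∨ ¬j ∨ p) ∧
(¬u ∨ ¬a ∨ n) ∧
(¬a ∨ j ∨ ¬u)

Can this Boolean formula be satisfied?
No

No, the formula is not satisfiable.

No assignment of truth values to the variables can make all 18 clauses true simultaneously.

The formula is UNSAT (unsatisfiable).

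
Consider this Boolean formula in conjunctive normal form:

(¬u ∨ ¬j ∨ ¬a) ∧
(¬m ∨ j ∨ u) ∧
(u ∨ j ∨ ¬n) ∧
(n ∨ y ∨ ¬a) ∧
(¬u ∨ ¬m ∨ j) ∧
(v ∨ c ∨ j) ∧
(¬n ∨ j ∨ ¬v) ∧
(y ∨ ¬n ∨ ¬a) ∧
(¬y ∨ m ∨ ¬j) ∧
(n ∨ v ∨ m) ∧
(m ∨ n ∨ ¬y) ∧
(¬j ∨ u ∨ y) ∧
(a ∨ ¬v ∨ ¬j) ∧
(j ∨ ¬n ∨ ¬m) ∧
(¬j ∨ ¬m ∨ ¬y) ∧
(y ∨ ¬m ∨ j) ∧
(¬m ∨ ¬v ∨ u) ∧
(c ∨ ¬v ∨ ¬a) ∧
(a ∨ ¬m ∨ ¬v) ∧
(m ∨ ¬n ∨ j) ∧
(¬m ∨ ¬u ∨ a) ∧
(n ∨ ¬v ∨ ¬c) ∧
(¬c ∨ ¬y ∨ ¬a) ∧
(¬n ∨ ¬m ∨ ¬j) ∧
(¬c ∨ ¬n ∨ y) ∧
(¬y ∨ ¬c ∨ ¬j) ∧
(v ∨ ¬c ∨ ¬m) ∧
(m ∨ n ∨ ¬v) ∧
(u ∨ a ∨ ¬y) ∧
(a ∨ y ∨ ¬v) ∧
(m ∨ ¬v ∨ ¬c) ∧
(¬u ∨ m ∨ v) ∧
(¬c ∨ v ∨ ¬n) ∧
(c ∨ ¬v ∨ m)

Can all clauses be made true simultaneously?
No

No, the formula is not satisfiable.

No assignment of truth values to the variables can make all 34 clauses true simultaneously.

The formula is UNSAT (unsatisfiable).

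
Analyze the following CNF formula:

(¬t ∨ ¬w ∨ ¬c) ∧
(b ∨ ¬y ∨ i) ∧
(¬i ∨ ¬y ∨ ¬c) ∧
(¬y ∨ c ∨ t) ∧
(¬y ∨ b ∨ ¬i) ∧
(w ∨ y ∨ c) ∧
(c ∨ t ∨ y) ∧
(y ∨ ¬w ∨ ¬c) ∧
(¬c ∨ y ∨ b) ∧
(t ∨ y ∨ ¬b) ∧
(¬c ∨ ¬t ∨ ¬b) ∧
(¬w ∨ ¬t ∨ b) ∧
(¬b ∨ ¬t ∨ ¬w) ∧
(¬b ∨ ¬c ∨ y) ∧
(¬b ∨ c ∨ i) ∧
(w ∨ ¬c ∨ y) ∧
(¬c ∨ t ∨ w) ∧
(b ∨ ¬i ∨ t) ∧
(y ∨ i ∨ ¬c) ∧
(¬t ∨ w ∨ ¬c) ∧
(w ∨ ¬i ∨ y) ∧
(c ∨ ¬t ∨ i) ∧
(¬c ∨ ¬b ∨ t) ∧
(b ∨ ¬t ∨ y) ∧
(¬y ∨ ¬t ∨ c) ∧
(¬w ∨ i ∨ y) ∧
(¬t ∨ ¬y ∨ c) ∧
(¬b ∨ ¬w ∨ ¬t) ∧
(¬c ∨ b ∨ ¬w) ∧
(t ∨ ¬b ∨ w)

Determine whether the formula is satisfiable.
No

No, the formula is not satisfiable.

No assignment of truth values to the variables can make all 30 clauses true simultaneously.

The formula is UNSAT (unsatisfiable).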